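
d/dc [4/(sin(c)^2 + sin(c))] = -(8/tan(c) + 4*cos(c)/sin(c)^2)/(sin(c) + 1)^2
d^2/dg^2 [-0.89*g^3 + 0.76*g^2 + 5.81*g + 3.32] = 1.52 - 5.34*g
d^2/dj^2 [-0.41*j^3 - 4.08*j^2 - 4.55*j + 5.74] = -2.46*j - 8.16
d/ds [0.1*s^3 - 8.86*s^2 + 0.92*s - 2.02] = 0.3*s^2 - 17.72*s + 0.92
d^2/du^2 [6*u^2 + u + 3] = 12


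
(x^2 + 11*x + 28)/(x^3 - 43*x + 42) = (x + 4)/(x^2 - 7*x + 6)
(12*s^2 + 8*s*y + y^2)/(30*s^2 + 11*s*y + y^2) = (2*s + y)/(5*s + y)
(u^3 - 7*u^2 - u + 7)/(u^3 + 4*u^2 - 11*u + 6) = (u^2 - 6*u - 7)/(u^2 + 5*u - 6)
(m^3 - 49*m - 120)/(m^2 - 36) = (m^3 - 49*m - 120)/(m^2 - 36)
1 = 1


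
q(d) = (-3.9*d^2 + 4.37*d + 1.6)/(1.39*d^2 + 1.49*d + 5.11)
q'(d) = (4.37 - 7.8*d)/(1.39*d^2 + 1.49*d + 5.11) + (-2.78*d - 1.49)*(-3.9*d^2 + 4.37*d + 1.6)/(1.39*d^2 + 1.49*d + 5.11)^2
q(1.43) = -0.01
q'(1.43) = -0.67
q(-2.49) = -3.34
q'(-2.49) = 0.56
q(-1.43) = -2.17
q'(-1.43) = 1.74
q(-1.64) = -2.51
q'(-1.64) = 1.48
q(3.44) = -1.11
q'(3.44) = -0.38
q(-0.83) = -0.98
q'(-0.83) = 2.08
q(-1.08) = -1.50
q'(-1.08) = 2.06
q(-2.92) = -3.52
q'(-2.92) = 0.30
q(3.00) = -0.92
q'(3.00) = -0.45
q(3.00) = -0.92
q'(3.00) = -0.45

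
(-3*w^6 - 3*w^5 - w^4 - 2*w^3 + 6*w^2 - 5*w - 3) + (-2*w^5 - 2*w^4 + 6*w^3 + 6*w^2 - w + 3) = -3*w^6 - 5*w^5 - 3*w^4 + 4*w^3 + 12*w^2 - 6*w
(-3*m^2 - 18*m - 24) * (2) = -6*m^2 - 36*m - 48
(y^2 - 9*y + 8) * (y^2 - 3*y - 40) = y^4 - 12*y^3 - 5*y^2 + 336*y - 320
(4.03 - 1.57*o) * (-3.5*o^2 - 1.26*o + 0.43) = 5.495*o^3 - 12.1268*o^2 - 5.7529*o + 1.7329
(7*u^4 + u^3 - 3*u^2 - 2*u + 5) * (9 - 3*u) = -21*u^5 + 60*u^4 + 18*u^3 - 21*u^2 - 33*u + 45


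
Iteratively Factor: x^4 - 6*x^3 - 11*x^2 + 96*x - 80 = (x - 4)*(x^3 - 2*x^2 - 19*x + 20) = (x - 4)*(x - 1)*(x^2 - x - 20) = (x - 5)*(x - 4)*(x - 1)*(x + 4)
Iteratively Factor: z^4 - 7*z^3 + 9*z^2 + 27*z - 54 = (z - 3)*(z^3 - 4*z^2 - 3*z + 18) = (z - 3)^2*(z^2 - z - 6) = (z - 3)^2*(z + 2)*(z - 3)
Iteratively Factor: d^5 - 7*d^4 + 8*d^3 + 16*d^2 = (d)*(d^4 - 7*d^3 + 8*d^2 + 16*d) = d*(d - 4)*(d^3 - 3*d^2 - 4*d) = d*(d - 4)^2*(d^2 + d) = d*(d - 4)^2*(d + 1)*(d)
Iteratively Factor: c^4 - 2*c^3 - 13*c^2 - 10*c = (c - 5)*(c^3 + 3*c^2 + 2*c) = (c - 5)*(c + 2)*(c^2 + c) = c*(c - 5)*(c + 2)*(c + 1)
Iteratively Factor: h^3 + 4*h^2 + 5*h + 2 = (h + 1)*(h^2 + 3*h + 2) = (h + 1)^2*(h + 2)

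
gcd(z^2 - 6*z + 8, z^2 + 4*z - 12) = z - 2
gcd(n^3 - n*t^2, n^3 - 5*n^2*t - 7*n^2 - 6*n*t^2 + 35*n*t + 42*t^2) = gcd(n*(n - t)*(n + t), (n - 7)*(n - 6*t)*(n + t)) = n + t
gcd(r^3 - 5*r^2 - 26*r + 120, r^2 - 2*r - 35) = r + 5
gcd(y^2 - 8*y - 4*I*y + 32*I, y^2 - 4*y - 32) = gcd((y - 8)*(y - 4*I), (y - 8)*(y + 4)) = y - 8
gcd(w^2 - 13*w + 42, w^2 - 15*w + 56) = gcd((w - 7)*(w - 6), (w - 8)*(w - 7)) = w - 7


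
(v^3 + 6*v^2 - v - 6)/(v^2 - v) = v + 7 + 6/v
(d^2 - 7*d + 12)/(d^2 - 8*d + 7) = (d^2 - 7*d + 12)/(d^2 - 8*d + 7)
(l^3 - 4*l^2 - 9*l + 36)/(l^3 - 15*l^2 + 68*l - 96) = (l + 3)/(l - 8)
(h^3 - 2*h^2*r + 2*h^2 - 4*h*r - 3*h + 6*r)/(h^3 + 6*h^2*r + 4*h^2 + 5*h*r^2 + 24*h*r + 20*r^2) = (h^3 - 2*h^2*r + 2*h^2 - 4*h*r - 3*h + 6*r)/(h^3 + 6*h^2*r + 4*h^2 + 5*h*r^2 + 24*h*r + 20*r^2)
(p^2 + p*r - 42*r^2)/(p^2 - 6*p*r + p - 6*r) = (p + 7*r)/(p + 1)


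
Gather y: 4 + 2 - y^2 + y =-y^2 + y + 6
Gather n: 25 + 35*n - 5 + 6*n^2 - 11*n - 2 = 6*n^2 + 24*n + 18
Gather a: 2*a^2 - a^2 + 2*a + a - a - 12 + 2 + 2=a^2 + 2*a - 8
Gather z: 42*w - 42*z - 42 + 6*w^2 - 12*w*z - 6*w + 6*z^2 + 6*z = 6*w^2 + 36*w + 6*z^2 + z*(-12*w - 36) - 42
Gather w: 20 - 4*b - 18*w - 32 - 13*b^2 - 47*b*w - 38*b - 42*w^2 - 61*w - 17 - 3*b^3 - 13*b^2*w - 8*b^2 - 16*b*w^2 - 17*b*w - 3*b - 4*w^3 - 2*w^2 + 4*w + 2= -3*b^3 - 21*b^2 - 45*b - 4*w^3 + w^2*(-16*b - 44) + w*(-13*b^2 - 64*b - 75) - 27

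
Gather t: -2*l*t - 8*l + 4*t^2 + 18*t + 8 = -8*l + 4*t^2 + t*(18 - 2*l) + 8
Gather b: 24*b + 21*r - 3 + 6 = 24*b + 21*r + 3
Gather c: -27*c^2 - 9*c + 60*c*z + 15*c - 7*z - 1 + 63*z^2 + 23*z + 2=-27*c^2 + c*(60*z + 6) + 63*z^2 + 16*z + 1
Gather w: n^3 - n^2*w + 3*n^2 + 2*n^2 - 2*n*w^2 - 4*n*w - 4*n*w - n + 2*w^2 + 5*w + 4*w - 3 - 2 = n^3 + 5*n^2 - n + w^2*(2 - 2*n) + w*(-n^2 - 8*n + 9) - 5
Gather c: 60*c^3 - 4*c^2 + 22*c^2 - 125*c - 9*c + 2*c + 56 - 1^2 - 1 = 60*c^3 + 18*c^2 - 132*c + 54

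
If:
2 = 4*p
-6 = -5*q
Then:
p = 1/2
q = 6/5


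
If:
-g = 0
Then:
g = 0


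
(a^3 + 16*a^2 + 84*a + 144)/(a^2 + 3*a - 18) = (a^2 + 10*a + 24)/(a - 3)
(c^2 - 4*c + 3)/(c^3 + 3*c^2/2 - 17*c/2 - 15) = 2*(c - 1)/(2*c^2 + 9*c + 10)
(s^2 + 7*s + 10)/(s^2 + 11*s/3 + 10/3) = 3*(s + 5)/(3*s + 5)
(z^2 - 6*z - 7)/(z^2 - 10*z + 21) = (z + 1)/(z - 3)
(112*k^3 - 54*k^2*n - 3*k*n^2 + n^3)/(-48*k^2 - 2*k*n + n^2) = (-14*k^2 + 5*k*n + n^2)/(6*k + n)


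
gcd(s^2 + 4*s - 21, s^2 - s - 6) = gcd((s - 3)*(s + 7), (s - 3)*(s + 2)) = s - 3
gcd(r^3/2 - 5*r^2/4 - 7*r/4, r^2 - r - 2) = r + 1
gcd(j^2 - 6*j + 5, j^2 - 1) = j - 1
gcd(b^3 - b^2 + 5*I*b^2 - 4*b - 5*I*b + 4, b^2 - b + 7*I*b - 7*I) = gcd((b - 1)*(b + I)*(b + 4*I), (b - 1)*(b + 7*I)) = b - 1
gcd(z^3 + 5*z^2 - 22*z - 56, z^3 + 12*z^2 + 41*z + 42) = z^2 + 9*z + 14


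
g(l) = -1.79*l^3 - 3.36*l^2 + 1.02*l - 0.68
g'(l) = -5.37*l^2 - 6.72*l + 1.02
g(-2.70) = 7.30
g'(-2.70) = -19.98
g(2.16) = -32.19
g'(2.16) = -38.55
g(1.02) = -5.03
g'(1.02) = -11.42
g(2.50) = -47.10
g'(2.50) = -49.34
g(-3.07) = 16.31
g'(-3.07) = -28.96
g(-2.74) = 8.12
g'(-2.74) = -20.88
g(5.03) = -308.36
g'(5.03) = -168.65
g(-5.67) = 211.81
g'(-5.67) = -133.52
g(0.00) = -0.68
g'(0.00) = 1.02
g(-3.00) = 14.35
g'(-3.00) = -27.15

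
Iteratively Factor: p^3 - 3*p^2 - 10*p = (p - 5)*(p^2 + 2*p) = (p - 5)*(p + 2)*(p)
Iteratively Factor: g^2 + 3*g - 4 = (g - 1)*(g + 4)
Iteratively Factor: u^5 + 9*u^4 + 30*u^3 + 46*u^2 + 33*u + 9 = (u + 1)*(u^4 + 8*u^3 + 22*u^2 + 24*u + 9) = (u + 1)*(u + 3)*(u^3 + 5*u^2 + 7*u + 3) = (u + 1)*(u + 3)^2*(u^2 + 2*u + 1) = (u + 1)^2*(u + 3)^2*(u + 1)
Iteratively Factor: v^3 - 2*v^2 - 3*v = (v - 3)*(v^2 + v) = (v - 3)*(v + 1)*(v)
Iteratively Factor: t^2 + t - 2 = (t - 1)*(t + 2)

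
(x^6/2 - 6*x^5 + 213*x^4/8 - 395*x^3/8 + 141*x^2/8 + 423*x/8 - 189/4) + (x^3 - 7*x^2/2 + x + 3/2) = x^6/2 - 6*x^5 + 213*x^4/8 - 387*x^3/8 + 113*x^2/8 + 431*x/8 - 183/4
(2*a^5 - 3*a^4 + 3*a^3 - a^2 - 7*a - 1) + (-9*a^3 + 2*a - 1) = 2*a^5 - 3*a^4 - 6*a^3 - a^2 - 5*a - 2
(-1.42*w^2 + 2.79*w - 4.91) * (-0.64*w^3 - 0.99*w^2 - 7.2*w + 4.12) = 0.9088*w^5 - 0.3798*w^4 + 10.6043*w^3 - 21.0775*w^2 + 46.8468*w - 20.2292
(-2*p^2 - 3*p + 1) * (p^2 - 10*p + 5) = -2*p^4 + 17*p^3 + 21*p^2 - 25*p + 5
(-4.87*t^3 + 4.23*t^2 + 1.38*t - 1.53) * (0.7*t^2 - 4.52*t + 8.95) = -3.409*t^5 + 24.9734*t^4 - 61.7401*t^3 + 30.5499*t^2 + 19.2666*t - 13.6935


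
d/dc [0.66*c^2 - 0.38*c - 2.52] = 1.32*c - 0.38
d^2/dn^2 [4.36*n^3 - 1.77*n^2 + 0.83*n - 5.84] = 26.16*n - 3.54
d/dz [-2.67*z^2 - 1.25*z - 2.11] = -5.34*z - 1.25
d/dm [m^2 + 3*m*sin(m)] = 3*m*cos(m) + 2*m + 3*sin(m)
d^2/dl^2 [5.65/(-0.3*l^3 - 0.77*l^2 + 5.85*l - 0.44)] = ((10.17*l + 8.701)*(0.3*l^3 + 0.77*l^2 - 5.85*l + 0.44) - 5.65*(0.9*l^2 + 1.54*l - 5.85)*(1.8*l^2 + 3.08*l - 11.7))/(0.3*l^3 + 0.77*l^2 - 5.85*l + 0.44)^3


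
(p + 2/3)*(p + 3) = p^2 + 11*p/3 + 2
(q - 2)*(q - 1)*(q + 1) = q^3 - 2*q^2 - q + 2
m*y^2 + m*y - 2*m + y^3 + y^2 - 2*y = (m + y)*(y - 1)*(y + 2)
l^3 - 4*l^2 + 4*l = l*(l - 2)^2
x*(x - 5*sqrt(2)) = x^2 - 5*sqrt(2)*x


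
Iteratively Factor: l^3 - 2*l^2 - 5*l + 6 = (l - 1)*(l^2 - l - 6) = (l - 1)*(l + 2)*(l - 3)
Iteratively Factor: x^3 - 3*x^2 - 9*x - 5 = (x - 5)*(x^2 + 2*x + 1) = (x - 5)*(x + 1)*(x + 1)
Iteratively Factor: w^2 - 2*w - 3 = (w - 3)*(w + 1)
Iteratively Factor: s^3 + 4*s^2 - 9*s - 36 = (s + 4)*(s^2 - 9) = (s - 3)*(s + 4)*(s + 3)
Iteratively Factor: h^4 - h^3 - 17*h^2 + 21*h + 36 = (h + 1)*(h^3 - 2*h^2 - 15*h + 36) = (h - 3)*(h + 1)*(h^2 + h - 12) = (h - 3)*(h + 1)*(h + 4)*(h - 3)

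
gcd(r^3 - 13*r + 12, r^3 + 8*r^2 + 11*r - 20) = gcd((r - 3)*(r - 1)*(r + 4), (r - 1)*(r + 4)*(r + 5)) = r^2 + 3*r - 4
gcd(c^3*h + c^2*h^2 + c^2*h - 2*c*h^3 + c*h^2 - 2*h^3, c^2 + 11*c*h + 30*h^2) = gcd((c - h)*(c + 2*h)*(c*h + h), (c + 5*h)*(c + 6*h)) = 1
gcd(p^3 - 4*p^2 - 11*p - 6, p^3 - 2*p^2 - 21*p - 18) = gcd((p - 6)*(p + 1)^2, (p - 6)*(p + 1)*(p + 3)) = p^2 - 5*p - 6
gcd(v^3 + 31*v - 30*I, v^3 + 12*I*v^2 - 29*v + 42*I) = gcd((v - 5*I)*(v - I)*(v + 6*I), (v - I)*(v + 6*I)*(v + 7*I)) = v^2 + 5*I*v + 6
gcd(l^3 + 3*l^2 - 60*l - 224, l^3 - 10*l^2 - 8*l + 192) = l^2 - 4*l - 32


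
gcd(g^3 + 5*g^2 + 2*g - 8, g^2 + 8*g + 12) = g + 2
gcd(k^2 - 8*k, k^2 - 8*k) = k^2 - 8*k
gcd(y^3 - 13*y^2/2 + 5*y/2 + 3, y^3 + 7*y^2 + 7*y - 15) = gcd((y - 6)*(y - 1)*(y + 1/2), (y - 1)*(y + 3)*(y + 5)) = y - 1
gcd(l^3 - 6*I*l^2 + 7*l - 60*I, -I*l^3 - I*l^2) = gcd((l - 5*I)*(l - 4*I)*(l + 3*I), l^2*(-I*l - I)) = 1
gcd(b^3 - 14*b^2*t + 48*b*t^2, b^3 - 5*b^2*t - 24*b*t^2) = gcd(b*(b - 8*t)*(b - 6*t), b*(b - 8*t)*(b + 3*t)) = -b^2 + 8*b*t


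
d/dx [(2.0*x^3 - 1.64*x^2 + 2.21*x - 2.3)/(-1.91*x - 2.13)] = (-7.64*x^3 - 9.6476*x^2 + 6.9864*x - 9.1003)/(3.6481*x^2 + 8.1366*x + 4.5369)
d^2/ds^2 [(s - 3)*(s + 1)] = 2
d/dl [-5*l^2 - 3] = -10*l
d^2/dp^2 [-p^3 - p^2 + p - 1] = -6*p - 2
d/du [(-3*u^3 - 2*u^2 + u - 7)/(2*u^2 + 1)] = (-6*u^4 - 11*u^2 + 24*u + 1)/(4*u^4 + 4*u^2 + 1)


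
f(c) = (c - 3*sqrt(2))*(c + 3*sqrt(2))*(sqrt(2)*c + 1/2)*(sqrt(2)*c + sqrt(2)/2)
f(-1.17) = -18.20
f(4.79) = 269.05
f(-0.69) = -2.24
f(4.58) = 149.19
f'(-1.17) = 46.88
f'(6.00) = 1453.88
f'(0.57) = -68.22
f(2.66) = -208.06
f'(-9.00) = -4806.26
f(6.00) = 1486.73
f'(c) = sqrt(2)*(c - 3*sqrt(2))*(c + 3*sqrt(2))*(sqrt(2)*c + 1/2) + sqrt(2)*(c - 3*sqrt(2))*(c + 3*sqrt(2))*(sqrt(2)*c + sqrt(2)/2) + (c - 3*sqrt(2))*(sqrt(2)*c + 1/2)*(sqrt(2)*c + sqrt(2)/2) + (c + 3*sqrt(2))*(sqrt(2)*c + 1/2)*(sqrt(2)*c + sqrt(2)/2) = 8*c^3 + 3*sqrt(2)*c^2/2 + 3*c^2 - 72*c + sqrt(2)*c/2 - 18 - 9*sqrt(2)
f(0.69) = -43.52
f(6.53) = 2384.81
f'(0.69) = -74.85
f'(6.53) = 1949.67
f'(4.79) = 624.50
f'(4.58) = 518.75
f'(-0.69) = 18.27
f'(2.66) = -33.56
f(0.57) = -34.93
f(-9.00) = 9260.34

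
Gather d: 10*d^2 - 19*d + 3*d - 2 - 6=10*d^2 - 16*d - 8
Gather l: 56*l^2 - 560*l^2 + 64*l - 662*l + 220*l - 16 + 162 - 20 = -504*l^2 - 378*l + 126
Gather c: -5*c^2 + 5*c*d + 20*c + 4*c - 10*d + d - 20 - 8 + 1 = -5*c^2 + c*(5*d + 24) - 9*d - 27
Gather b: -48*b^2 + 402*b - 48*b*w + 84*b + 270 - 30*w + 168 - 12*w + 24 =-48*b^2 + b*(486 - 48*w) - 42*w + 462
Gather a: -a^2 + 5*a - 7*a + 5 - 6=-a^2 - 2*a - 1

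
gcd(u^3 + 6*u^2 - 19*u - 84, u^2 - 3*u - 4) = u - 4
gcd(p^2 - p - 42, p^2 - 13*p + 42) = p - 7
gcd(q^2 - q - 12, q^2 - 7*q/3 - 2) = 1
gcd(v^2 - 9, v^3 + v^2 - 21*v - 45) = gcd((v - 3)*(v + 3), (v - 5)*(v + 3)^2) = v + 3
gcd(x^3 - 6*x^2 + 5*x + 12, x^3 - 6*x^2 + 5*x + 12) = x^3 - 6*x^2 + 5*x + 12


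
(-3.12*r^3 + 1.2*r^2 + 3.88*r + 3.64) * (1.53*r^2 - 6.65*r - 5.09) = -4.7736*r^5 + 22.584*r^4 + 13.8372*r^3 - 26.3408*r^2 - 43.9552*r - 18.5276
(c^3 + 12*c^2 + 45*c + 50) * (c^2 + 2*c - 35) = c^5 + 14*c^4 + 34*c^3 - 280*c^2 - 1475*c - 1750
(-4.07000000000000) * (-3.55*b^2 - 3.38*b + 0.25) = 14.4485*b^2 + 13.7566*b - 1.0175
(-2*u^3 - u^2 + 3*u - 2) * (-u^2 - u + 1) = 2*u^5 + 3*u^4 - 4*u^3 - 2*u^2 + 5*u - 2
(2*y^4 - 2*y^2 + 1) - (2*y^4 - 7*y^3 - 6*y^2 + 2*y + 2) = 7*y^3 + 4*y^2 - 2*y - 1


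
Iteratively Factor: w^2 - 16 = (w - 4)*(w + 4)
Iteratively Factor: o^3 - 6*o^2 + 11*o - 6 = (o - 1)*(o^2 - 5*o + 6) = (o - 3)*(o - 1)*(o - 2)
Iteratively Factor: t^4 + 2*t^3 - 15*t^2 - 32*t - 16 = (t + 4)*(t^3 - 2*t^2 - 7*t - 4) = (t + 1)*(t + 4)*(t^2 - 3*t - 4) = (t + 1)^2*(t + 4)*(t - 4)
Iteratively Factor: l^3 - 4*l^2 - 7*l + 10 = (l - 5)*(l^2 + l - 2) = (l - 5)*(l + 2)*(l - 1)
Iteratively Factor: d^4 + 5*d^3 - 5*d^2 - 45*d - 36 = (d + 3)*(d^3 + 2*d^2 - 11*d - 12) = (d + 3)*(d + 4)*(d^2 - 2*d - 3) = (d - 3)*(d + 3)*(d + 4)*(d + 1)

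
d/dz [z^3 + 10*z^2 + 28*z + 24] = 3*z^2 + 20*z + 28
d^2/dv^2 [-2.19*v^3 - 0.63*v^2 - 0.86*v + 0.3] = -13.14*v - 1.26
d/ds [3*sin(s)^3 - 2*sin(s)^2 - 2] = (9*sin(s) - 4)*sin(s)*cos(s)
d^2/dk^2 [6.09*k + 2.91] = 0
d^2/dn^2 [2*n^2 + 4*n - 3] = 4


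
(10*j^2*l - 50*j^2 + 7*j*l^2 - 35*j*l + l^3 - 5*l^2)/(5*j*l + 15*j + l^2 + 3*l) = (2*j*l - 10*j + l^2 - 5*l)/(l + 3)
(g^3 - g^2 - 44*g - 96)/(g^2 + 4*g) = g - 5 - 24/g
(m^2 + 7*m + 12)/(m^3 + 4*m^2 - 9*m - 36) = 1/(m - 3)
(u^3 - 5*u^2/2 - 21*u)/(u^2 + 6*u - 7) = u*(2*u^2 - 5*u - 42)/(2*(u^2 + 6*u - 7))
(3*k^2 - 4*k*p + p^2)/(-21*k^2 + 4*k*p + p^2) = (-k + p)/(7*k + p)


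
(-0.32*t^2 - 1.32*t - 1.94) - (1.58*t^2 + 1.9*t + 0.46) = -1.9*t^2 - 3.22*t - 2.4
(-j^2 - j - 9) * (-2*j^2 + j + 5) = 2*j^4 + j^3 + 12*j^2 - 14*j - 45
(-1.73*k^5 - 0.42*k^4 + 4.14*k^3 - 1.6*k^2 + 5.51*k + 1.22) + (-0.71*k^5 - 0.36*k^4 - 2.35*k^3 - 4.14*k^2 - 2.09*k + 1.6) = -2.44*k^5 - 0.78*k^4 + 1.79*k^3 - 5.74*k^2 + 3.42*k + 2.82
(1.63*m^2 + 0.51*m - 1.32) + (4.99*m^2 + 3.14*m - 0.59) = 6.62*m^2 + 3.65*m - 1.91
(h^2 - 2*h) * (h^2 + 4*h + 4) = h^4 + 2*h^3 - 4*h^2 - 8*h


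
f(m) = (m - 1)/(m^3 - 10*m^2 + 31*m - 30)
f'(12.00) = 0.00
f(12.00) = 0.02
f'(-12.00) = 0.00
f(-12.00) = 0.00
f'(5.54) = -2.16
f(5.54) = 0.94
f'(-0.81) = 0.01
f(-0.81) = 0.03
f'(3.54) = 2.98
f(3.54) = -2.09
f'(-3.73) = 0.00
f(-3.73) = 0.01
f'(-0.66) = 0.01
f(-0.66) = 0.03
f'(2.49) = 2.35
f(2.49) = 2.38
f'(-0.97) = 0.01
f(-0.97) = 0.03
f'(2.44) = 1.37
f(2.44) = 2.28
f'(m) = (m - 1)*(-3*m^2 + 20*m - 31)/(m^3 - 10*m^2 + 31*m - 30)^2 + 1/(m^3 - 10*m^2 + 31*m - 30)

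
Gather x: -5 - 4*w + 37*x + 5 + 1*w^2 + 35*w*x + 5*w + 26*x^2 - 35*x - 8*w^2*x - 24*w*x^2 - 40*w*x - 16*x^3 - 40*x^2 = w^2 + w - 16*x^3 + x^2*(-24*w - 14) + x*(-8*w^2 - 5*w + 2)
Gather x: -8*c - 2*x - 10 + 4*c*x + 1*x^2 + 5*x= -8*c + x^2 + x*(4*c + 3) - 10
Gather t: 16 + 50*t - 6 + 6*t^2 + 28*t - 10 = 6*t^2 + 78*t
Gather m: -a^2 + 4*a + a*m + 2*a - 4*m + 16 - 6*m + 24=-a^2 + 6*a + m*(a - 10) + 40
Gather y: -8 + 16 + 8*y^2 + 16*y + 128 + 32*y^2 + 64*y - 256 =40*y^2 + 80*y - 120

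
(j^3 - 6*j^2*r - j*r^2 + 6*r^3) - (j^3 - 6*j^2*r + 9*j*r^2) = -10*j*r^2 + 6*r^3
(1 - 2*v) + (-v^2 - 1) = -v^2 - 2*v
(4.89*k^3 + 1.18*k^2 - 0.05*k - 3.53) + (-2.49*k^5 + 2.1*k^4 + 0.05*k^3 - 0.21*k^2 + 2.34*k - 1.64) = -2.49*k^5 + 2.1*k^4 + 4.94*k^3 + 0.97*k^2 + 2.29*k - 5.17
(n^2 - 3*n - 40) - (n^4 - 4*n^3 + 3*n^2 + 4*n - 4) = -n^4 + 4*n^3 - 2*n^2 - 7*n - 36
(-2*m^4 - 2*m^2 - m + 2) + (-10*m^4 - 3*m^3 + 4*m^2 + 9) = -12*m^4 - 3*m^3 + 2*m^2 - m + 11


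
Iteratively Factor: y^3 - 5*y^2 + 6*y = (y - 3)*(y^2 - 2*y) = y*(y - 3)*(y - 2)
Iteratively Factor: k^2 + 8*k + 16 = (k + 4)*(k + 4)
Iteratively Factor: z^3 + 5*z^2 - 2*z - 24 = (z + 4)*(z^2 + z - 6) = (z + 3)*(z + 4)*(z - 2)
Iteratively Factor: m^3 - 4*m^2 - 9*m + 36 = (m - 3)*(m^2 - m - 12) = (m - 3)*(m + 3)*(m - 4)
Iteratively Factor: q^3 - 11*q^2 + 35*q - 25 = (q - 5)*(q^2 - 6*q + 5) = (q - 5)^2*(q - 1)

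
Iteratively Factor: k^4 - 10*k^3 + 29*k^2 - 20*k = (k)*(k^3 - 10*k^2 + 29*k - 20) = k*(k - 1)*(k^2 - 9*k + 20) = k*(k - 4)*(k - 1)*(k - 5)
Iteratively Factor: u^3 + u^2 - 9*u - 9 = (u + 3)*(u^2 - 2*u - 3) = (u - 3)*(u + 3)*(u + 1)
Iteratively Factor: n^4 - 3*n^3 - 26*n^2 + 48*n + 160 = (n + 2)*(n^3 - 5*n^2 - 16*n + 80) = (n - 5)*(n + 2)*(n^2 - 16) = (n - 5)*(n + 2)*(n + 4)*(n - 4)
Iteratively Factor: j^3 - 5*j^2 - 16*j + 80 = (j - 5)*(j^2 - 16) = (j - 5)*(j + 4)*(j - 4)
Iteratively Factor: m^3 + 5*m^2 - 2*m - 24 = (m - 2)*(m^2 + 7*m + 12) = (m - 2)*(m + 4)*(m + 3)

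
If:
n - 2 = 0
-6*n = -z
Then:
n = 2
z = 12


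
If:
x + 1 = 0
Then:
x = -1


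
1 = 1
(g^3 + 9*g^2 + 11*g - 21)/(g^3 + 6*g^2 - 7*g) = (g + 3)/g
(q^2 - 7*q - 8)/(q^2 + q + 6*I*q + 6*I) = (q - 8)/(q + 6*I)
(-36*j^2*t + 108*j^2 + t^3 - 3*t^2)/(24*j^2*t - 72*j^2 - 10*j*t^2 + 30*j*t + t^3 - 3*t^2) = (6*j + t)/(-4*j + t)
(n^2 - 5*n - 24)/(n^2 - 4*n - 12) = (-n^2 + 5*n + 24)/(-n^2 + 4*n + 12)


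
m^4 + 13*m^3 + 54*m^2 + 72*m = m*(m + 3)*(m + 4)*(m + 6)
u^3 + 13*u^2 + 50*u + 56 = (u + 2)*(u + 4)*(u + 7)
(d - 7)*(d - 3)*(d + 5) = d^3 - 5*d^2 - 29*d + 105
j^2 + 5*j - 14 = (j - 2)*(j + 7)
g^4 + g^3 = g^3*(g + 1)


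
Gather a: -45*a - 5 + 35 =30 - 45*a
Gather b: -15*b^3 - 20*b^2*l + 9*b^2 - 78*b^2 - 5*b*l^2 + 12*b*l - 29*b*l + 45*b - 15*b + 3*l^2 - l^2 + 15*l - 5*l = -15*b^3 + b^2*(-20*l - 69) + b*(-5*l^2 - 17*l + 30) + 2*l^2 + 10*l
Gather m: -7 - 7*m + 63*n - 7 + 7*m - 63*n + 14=0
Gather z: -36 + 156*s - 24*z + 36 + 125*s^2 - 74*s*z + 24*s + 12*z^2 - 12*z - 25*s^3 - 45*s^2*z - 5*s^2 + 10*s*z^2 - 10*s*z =-25*s^3 + 120*s^2 + 180*s + z^2*(10*s + 12) + z*(-45*s^2 - 84*s - 36)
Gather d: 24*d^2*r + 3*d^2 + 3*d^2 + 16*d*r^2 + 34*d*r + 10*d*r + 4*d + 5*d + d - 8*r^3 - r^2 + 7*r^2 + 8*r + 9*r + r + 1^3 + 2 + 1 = d^2*(24*r + 6) + d*(16*r^2 + 44*r + 10) - 8*r^3 + 6*r^2 + 18*r + 4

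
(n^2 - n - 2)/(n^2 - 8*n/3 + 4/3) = 3*(n + 1)/(3*n - 2)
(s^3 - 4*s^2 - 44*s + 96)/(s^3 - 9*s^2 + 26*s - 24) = (s^2 - 2*s - 48)/(s^2 - 7*s + 12)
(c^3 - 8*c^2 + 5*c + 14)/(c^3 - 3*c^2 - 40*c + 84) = (c + 1)/(c + 6)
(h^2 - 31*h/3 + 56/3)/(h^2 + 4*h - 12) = (3*h^2 - 31*h + 56)/(3*(h^2 + 4*h - 12))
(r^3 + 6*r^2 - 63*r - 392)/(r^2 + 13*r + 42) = (r^2 - r - 56)/(r + 6)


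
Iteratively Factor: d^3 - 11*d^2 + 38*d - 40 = (d - 4)*(d^2 - 7*d + 10) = (d - 4)*(d - 2)*(d - 5)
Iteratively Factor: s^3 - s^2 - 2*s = (s)*(s^2 - s - 2) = s*(s - 2)*(s + 1)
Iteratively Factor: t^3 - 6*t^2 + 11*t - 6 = (t - 3)*(t^2 - 3*t + 2) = (t - 3)*(t - 2)*(t - 1)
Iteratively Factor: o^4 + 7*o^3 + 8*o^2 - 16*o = (o + 4)*(o^3 + 3*o^2 - 4*o) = (o + 4)^2*(o^2 - o) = o*(o + 4)^2*(o - 1)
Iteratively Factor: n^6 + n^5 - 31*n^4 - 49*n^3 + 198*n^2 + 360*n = (n + 3)*(n^5 - 2*n^4 - 25*n^3 + 26*n^2 + 120*n) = (n + 3)*(n + 4)*(n^4 - 6*n^3 - n^2 + 30*n) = (n - 3)*(n + 3)*(n + 4)*(n^3 - 3*n^2 - 10*n) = (n - 3)*(n + 2)*(n + 3)*(n + 4)*(n^2 - 5*n) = n*(n - 3)*(n + 2)*(n + 3)*(n + 4)*(n - 5)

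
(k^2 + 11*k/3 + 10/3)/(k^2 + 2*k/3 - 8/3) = (3*k + 5)/(3*k - 4)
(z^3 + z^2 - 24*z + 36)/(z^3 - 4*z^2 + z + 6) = (z + 6)/(z + 1)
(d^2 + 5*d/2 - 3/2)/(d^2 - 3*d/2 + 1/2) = (d + 3)/(d - 1)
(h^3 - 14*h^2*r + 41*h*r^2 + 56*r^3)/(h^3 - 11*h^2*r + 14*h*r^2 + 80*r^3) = (-h^2 + 6*h*r + 7*r^2)/(-h^2 + 3*h*r + 10*r^2)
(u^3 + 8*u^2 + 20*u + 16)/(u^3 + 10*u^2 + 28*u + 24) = (u + 4)/(u + 6)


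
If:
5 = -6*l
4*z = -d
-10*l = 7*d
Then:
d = 25/21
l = -5/6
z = -25/84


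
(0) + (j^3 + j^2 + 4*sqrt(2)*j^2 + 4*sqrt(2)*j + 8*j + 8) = j^3 + j^2 + 4*sqrt(2)*j^2 + 4*sqrt(2)*j + 8*j + 8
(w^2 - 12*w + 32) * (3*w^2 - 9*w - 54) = 3*w^4 - 45*w^3 + 150*w^2 + 360*w - 1728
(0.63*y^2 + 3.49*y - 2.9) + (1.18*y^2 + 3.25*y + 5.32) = 1.81*y^2 + 6.74*y + 2.42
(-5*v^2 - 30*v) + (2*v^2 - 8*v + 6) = -3*v^2 - 38*v + 6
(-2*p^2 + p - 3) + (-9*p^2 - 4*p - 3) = -11*p^2 - 3*p - 6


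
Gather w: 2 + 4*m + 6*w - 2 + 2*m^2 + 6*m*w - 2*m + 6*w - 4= 2*m^2 + 2*m + w*(6*m + 12) - 4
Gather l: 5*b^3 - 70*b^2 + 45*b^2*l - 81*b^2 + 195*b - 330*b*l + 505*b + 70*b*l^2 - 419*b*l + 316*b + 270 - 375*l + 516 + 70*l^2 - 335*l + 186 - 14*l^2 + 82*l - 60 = 5*b^3 - 151*b^2 + 1016*b + l^2*(70*b + 56) + l*(45*b^2 - 749*b - 628) + 912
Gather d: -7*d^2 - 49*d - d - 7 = -7*d^2 - 50*d - 7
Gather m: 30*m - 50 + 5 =30*m - 45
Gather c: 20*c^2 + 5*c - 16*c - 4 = 20*c^2 - 11*c - 4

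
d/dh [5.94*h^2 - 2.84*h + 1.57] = 11.88*h - 2.84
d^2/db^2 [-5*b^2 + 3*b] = -10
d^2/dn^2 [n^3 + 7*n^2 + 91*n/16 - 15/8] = 6*n + 14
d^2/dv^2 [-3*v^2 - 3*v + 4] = -6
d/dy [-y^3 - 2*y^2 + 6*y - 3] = -3*y^2 - 4*y + 6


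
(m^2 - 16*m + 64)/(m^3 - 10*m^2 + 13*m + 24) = (m - 8)/(m^2 - 2*m - 3)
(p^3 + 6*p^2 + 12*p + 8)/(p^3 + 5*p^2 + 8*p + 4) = (p + 2)/(p + 1)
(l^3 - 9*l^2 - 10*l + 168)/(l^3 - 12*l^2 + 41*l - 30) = (l^2 - 3*l - 28)/(l^2 - 6*l + 5)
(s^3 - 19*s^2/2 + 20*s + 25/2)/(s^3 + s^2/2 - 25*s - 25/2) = (s - 5)/(s + 5)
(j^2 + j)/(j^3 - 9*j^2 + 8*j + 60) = j*(j + 1)/(j^3 - 9*j^2 + 8*j + 60)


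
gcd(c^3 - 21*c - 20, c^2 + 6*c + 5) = c + 1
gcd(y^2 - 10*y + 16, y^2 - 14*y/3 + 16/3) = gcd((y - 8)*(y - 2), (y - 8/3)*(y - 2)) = y - 2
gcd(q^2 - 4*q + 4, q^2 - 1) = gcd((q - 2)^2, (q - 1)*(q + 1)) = 1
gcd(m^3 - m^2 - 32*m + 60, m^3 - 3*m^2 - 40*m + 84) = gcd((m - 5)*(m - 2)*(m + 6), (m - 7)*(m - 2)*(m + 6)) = m^2 + 4*m - 12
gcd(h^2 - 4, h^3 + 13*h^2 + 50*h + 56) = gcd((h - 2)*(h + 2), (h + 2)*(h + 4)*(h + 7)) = h + 2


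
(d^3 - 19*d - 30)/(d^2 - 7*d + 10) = (d^2 + 5*d + 6)/(d - 2)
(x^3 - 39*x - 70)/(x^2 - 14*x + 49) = (x^2 + 7*x + 10)/(x - 7)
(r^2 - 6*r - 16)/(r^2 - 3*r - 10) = (r - 8)/(r - 5)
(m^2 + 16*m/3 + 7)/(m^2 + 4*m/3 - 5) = (3*m + 7)/(3*m - 5)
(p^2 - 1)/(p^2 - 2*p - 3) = (p - 1)/(p - 3)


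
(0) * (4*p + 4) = 0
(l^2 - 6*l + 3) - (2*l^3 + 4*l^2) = -2*l^3 - 3*l^2 - 6*l + 3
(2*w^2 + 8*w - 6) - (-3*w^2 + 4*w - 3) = 5*w^2 + 4*w - 3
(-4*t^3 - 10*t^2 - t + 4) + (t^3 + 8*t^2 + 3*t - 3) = -3*t^3 - 2*t^2 + 2*t + 1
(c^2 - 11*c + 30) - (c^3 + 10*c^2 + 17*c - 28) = -c^3 - 9*c^2 - 28*c + 58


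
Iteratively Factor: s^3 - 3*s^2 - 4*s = (s - 4)*(s^2 + s) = (s - 4)*(s + 1)*(s)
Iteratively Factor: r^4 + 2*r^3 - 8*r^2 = (r + 4)*(r^3 - 2*r^2) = r*(r + 4)*(r^2 - 2*r) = r*(r - 2)*(r + 4)*(r)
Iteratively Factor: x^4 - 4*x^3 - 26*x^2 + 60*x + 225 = (x - 5)*(x^3 + x^2 - 21*x - 45) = (x - 5)*(x + 3)*(x^2 - 2*x - 15) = (x - 5)*(x + 3)^2*(x - 5)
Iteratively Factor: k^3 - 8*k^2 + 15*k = (k - 3)*(k^2 - 5*k) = k*(k - 3)*(k - 5)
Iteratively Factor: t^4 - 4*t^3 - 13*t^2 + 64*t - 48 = (t - 4)*(t^3 - 13*t + 12) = (t - 4)*(t + 4)*(t^2 - 4*t + 3) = (t - 4)*(t - 3)*(t + 4)*(t - 1)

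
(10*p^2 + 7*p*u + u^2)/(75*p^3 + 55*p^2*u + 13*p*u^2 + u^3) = (2*p + u)/(15*p^2 + 8*p*u + u^2)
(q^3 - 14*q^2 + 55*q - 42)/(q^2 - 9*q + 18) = (q^2 - 8*q + 7)/(q - 3)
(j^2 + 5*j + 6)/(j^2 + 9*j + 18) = (j + 2)/(j + 6)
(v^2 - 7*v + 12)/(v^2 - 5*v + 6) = (v - 4)/(v - 2)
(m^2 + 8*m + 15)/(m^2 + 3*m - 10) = (m + 3)/(m - 2)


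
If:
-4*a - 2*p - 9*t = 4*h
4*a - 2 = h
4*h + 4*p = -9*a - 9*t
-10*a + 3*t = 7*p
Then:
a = -16/15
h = -94/15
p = 8/3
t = 8/3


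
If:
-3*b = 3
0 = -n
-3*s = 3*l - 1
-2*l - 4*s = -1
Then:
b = -1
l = 1/6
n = 0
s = 1/6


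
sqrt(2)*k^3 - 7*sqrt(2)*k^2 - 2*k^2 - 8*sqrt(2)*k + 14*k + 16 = (k - 8)*(k - sqrt(2))*(sqrt(2)*k + sqrt(2))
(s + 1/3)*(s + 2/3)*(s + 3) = s^3 + 4*s^2 + 29*s/9 + 2/3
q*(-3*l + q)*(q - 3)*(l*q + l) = -3*l^2*q^3 + 6*l^2*q^2 + 9*l^2*q + l*q^4 - 2*l*q^3 - 3*l*q^2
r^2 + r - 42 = (r - 6)*(r + 7)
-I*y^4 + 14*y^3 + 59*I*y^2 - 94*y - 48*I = (y + 2*I)*(y + 3*I)*(y + 8*I)*(-I*y + 1)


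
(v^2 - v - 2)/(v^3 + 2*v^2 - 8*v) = (v + 1)/(v*(v + 4))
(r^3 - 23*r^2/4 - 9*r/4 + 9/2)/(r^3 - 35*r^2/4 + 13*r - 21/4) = (r^2 - 5*r - 6)/(r^2 - 8*r + 7)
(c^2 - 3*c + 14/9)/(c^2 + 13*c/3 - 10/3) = (c - 7/3)/(c + 5)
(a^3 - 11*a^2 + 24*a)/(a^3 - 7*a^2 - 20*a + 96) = a/(a + 4)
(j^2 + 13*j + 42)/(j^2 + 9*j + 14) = (j + 6)/(j + 2)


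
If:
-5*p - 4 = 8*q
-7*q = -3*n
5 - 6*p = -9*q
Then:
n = -343/279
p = 4/93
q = -49/93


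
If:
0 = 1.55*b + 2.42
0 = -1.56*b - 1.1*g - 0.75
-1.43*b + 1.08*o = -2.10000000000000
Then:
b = -1.56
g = 1.53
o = -4.01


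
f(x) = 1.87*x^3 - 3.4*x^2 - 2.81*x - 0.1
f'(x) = 5.61*x^2 - 6.8*x - 2.81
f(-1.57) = -11.31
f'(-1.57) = 21.69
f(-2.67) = -52.43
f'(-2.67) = 55.34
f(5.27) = 164.36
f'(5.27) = 117.16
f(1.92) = -4.79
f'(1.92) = 4.81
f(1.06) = -4.67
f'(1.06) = -3.71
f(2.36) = -1.09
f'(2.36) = 12.39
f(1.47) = -5.64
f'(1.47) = -0.68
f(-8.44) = -1342.84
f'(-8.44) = 454.20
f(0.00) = -0.10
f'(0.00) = -2.81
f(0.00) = -0.10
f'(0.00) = -2.81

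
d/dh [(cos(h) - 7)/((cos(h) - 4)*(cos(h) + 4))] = (cos(h)^2 - 14*cos(h) + 16)*sin(h)/((cos(h) - 4)^2*(cos(h) + 4)^2)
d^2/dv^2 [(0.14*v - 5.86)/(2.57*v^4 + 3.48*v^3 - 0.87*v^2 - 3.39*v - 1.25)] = (11.096232*v^7 - 754.060616*v^6 - 1563.9903*v^5 - 610.985448*v^4 + 500.594236*v^3 + 169.581948*v^2 - 257.556888*v - 123.128412)/(16.974593*v^12 + 68.955156*v^11 + 76.132395*v^10 - 71.713233*v^9 - 232.453644*v^8 - 136.859526*v^7 + 120.882222*v^6 + 200.329101*v^5 + 67.693119*v^4 - 44.765469*v^3 - 47.1735*v^2 - 15.890625*v - 1.953125)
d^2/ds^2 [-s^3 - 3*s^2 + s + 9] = -6*s - 6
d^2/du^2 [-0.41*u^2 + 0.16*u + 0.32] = -0.820000000000000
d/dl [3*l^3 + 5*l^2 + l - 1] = 9*l^2 + 10*l + 1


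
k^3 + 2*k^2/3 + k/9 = k*(k + 1/3)^2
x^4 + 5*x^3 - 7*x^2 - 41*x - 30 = (x - 3)*(x + 1)*(x + 2)*(x + 5)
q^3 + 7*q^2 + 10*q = q*(q + 2)*(q + 5)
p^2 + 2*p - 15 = (p - 3)*(p + 5)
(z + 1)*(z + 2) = z^2 + 3*z + 2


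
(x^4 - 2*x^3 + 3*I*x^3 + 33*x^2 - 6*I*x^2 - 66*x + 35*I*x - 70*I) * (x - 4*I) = x^5 - 2*x^4 - I*x^4 + 45*x^3 + 2*I*x^3 - 90*x^2 - 97*I*x^2 + 140*x + 194*I*x - 280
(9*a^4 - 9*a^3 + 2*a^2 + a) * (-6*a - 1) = -54*a^5 + 45*a^4 - 3*a^3 - 8*a^2 - a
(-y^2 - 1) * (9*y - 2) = -9*y^3 + 2*y^2 - 9*y + 2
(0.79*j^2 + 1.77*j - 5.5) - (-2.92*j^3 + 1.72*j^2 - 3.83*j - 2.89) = 2.92*j^3 - 0.93*j^2 + 5.6*j - 2.61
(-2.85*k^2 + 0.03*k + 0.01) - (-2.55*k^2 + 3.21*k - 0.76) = -0.3*k^2 - 3.18*k + 0.77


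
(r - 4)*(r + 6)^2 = r^3 + 8*r^2 - 12*r - 144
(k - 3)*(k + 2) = k^2 - k - 6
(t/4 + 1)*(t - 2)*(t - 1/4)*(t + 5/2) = t^4/4 + 17*t^3/16 - 33*t^2/32 - 77*t/16 + 5/4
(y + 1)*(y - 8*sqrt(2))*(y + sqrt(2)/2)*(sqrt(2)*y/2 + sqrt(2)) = sqrt(2)*y^4/2 - 15*y^3/2 + 3*sqrt(2)*y^3/2 - 45*y^2/2 - 3*sqrt(2)*y^2 - 12*sqrt(2)*y - 15*y - 8*sqrt(2)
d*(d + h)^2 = d^3 + 2*d^2*h + d*h^2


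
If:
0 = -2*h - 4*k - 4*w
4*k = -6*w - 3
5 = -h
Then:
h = -5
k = 9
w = -13/2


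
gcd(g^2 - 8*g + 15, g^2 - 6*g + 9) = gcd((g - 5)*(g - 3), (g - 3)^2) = g - 3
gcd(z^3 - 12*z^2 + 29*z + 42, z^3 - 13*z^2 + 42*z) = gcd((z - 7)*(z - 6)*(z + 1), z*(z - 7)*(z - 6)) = z^2 - 13*z + 42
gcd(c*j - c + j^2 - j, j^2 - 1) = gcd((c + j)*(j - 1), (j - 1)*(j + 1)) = j - 1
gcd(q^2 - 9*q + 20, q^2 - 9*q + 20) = q^2 - 9*q + 20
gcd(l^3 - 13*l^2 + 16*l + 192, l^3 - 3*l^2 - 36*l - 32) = l - 8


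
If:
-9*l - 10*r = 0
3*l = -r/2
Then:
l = 0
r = 0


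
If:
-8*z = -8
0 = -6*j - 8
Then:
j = -4/3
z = 1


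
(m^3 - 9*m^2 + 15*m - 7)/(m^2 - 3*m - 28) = (m^2 - 2*m + 1)/(m + 4)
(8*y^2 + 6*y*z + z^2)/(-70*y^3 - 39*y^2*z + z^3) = (-4*y - z)/(35*y^2 + 2*y*z - z^2)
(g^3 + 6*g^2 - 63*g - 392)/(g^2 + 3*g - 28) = (g^2 - g - 56)/(g - 4)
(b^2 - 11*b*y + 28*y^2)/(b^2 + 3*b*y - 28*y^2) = (b - 7*y)/(b + 7*y)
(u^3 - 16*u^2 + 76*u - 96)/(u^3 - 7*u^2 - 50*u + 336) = (u - 2)/(u + 7)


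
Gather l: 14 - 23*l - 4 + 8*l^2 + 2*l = 8*l^2 - 21*l + 10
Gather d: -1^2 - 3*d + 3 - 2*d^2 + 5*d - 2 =-2*d^2 + 2*d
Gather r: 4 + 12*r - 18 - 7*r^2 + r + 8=-7*r^2 + 13*r - 6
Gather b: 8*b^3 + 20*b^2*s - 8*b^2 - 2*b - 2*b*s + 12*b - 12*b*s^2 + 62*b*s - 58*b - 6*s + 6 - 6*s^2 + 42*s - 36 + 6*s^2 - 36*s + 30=8*b^3 + b^2*(20*s - 8) + b*(-12*s^2 + 60*s - 48)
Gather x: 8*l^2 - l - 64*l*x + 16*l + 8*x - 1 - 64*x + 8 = 8*l^2 + 15*l + x*(-64*l - 56) + 7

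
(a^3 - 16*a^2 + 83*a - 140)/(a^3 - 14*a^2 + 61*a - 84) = (a - 5)/(a - 3)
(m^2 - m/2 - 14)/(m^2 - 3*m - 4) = (m + 7/2)/(m + 1)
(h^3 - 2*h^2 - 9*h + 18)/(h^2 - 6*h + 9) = (h^2 + h - 6)/(h - 3)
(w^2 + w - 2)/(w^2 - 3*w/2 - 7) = 2*(w - 1)/(2*w - 7)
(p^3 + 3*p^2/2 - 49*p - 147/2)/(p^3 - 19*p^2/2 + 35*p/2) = (2*p^2 + 17*p + 21)/(p*(2*p - 5))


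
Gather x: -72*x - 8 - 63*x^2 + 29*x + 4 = -63*x^2 - 43*x - 4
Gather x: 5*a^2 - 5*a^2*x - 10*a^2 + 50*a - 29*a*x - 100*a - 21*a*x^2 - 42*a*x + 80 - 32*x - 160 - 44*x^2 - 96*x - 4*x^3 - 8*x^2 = -5*a^2 - 50*a - 4*x^3 + x^2*(-21*a - 52) + x*(-5*a^2 - 71*a - 128) - 80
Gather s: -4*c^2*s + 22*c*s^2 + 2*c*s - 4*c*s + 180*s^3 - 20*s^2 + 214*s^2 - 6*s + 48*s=180*s^3 + s^2*(22*c + 194) + s*(-4*c^2 - 2*c + 42)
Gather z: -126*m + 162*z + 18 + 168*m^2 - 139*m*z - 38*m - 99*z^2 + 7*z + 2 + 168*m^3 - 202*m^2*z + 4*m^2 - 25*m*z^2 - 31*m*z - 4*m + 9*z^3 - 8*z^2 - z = 168*m^3 + 172*m^2 - 168*m + 9*z^3 + z^2*(-25*m - 107) + z*(-202*m^2 - 170*m + 168) + 20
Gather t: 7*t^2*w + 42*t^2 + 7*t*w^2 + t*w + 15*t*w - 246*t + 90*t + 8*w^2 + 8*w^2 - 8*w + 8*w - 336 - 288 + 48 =t^2*(7*w + 42) + t*(7*w^2 + 16*w - 156) + 16*w^2 - 576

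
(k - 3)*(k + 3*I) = k^2 - 3*k + 3*I*k - 9*I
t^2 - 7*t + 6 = (t - 6)*(t - 1)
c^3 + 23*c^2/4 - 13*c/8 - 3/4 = (c - 1/2)*(c + 1/4)*(c + 6)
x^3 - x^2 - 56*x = x*(x - 8)*(x + 7)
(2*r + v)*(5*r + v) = 10*r^2 + 7*r*v + v^2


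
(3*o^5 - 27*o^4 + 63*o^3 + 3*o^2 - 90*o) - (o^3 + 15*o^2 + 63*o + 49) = 3*o^5 - 27*o^4 + 62*o^3 - 12*o^2 - 153*o - 49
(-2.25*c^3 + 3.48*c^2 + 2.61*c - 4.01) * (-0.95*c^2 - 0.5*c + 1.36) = 2.1375*c^5 - 2.181*c^4 - 7.2795*c^3 + 7.2373*c^2 + 5.5546*c - 5.4536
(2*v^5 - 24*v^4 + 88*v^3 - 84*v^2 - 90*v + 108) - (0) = 2*v^5 - 24*v^4 + 88*v^3 - 84*v^2 - 90*v + 108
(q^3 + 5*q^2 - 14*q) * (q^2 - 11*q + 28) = q^5 - 6*q^4 - 41*q^3 + 294*q^2 - 392*q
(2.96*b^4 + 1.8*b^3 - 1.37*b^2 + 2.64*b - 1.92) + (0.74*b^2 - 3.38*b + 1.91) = 2.96*b^4 + 1.8*b^3 - 0.63*b^2 - 0.74*b - 0.01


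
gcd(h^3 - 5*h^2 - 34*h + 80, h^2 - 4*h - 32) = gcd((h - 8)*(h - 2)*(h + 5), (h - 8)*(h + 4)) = h - 8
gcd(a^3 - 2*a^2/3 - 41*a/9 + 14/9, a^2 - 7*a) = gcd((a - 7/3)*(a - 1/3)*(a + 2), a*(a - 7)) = 1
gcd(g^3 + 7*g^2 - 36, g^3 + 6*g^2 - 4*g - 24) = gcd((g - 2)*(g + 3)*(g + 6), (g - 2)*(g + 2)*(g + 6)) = g^2 + 4*g - 12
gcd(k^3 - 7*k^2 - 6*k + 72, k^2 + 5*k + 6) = k + 3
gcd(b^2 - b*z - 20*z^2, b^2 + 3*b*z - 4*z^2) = b + 4*z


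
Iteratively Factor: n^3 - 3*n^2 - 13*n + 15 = (n - 1)*(n^2 - 2*n - 15) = (n - 5)*(n - 1)*(n + 3)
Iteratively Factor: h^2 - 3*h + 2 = (h - 1)*(h - 2)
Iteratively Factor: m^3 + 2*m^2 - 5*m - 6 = (m + 1)*(m^2 + m - 6) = (m - 2)*(m + 1)*(m + 3)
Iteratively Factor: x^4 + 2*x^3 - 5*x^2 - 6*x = (x + 1)*(x^3 + x^2 - 6*x) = (x + 1)*(x + 3)*(x^2 - 2*x) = x*(x + 1)*(x + 3)*(x - 2)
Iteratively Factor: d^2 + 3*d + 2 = (d + 2)*(d + 1)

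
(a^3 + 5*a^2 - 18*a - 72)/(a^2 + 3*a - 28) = (a^2 + 9*a + 18)/(a + 7)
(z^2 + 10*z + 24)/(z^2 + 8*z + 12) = (z + 4)/(z + 2)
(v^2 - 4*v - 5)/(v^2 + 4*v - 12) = (v^2 - 4*v - 5)/(v^2 + 4*v - 12)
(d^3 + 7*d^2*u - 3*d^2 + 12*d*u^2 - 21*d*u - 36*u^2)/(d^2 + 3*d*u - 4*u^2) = (-d^2 - 3*d*u + 3*d + 9*u)/(-d + u)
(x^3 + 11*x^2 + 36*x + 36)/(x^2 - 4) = (x^2 + 9*x + 18)/(x - 2)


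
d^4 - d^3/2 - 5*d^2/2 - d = d*(d - 2)*(d + 1/2)*(d + 1)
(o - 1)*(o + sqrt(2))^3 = o^4 - o^3 + 3*sqrt(2)*o^3 - 3*sqrt(2)*o^2 + 6*o^2 - 6*o + 2*sqrt(2)*o - 2*sqrt(2)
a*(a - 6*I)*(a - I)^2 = a^4 - 8*I*a^3 - 13*a^2 + 6*I*a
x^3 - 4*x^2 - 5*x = x*(x - 5)*(x + 1)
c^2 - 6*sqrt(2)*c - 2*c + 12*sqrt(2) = (c - 2)*(c - 6*sqrt(2))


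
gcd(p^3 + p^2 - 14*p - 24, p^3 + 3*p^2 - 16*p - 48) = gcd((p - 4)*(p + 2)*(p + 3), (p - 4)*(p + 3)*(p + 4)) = p^2 - p - 12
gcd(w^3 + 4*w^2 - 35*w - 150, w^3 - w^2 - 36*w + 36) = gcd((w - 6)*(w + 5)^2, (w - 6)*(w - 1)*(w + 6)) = w - 6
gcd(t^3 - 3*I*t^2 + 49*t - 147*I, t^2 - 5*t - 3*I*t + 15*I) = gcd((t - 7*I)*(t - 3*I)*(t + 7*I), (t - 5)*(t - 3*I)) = t - 3*I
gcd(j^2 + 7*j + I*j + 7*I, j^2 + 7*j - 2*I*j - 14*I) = j + 7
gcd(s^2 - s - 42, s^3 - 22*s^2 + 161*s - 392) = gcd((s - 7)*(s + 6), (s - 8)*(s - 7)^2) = s - 7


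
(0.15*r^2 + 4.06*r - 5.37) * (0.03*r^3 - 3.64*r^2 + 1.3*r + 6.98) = 0.0045*r^5 - 0.4242*r^4 - 14.7445*r^3 + 25.8718*r^2 + 21.3578*r - 37.4826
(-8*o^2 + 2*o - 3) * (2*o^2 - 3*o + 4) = -16*o^4 + 28*o^3 - 44*o^2 + 17*o - 12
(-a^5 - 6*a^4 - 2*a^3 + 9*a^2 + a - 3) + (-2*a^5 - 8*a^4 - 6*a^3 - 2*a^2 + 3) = -3*a^5 - 14*a^4 - 8*a^3 + 7*a^2 + a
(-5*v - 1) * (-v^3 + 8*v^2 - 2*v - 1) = 5*v^4 - 39*v^3 + 2*v^2 + 7*v + 1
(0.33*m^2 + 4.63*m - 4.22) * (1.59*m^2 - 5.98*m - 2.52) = 0.5247*m^4 + 5.3883*m^3 - 35.2288*m^2 + 13.568*m + 10.6344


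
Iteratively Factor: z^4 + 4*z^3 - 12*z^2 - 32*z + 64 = (z - 2)*(z^3 + 6*z^2 - 32) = (z - 2)^2*(z^2 + 8*z + 16) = (z - 2)^2*(z + 4)*(z + 4)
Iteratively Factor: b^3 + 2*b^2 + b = (b)*(b^2 + 2*b + 1) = b*(b + 1)*(b + 1)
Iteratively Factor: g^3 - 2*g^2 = (g)*(g^2 - 2*g) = g^2*(g - 2)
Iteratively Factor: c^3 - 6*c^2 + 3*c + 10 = (c - 2)*(c^2 - 4*c - 5) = (c - 5)*(c - 2)*(c + 1)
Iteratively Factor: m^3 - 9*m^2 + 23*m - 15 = (m - 3)*(m^2 - 6*m + 5) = (m - 5)*(m - 3)*(m - 1)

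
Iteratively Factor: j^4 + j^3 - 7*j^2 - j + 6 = (j - 2)*(j^3 + 3*j^2 - j - 3) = (j - 2)*(j + 1)*(j^2 + 2*j - 3) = (j - 2)*(j - 1)*(j + 1)*(j + 3)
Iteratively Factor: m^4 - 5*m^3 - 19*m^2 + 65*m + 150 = (m - 5)*(m^3 - 19*m - 30) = (m - 5)*(m + 2)*(m^2 - 2*m - 15) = (m - 5)*(m + 2)*(m + 3)*(m - 5)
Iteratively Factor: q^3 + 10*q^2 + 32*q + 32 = (q + 4)*(q^2 + 6*q + 8) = (q + 2)*(q + 4)*(q + 4)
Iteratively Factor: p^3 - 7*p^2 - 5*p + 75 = (p - 5)*(p^2 - 2*p - 15) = (p - 5)^2*(p + 3)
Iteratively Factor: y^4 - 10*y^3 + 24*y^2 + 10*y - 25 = (y + 1)*(y^3 - 11*y^2 + 35*y - 25) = (y - 1)*(y + 1)*(y^2 - 10*y + 25) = (y - 5)*(y - 1)*(y + 1)*(y - 5)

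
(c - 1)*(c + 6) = c^2 + 5*c - 6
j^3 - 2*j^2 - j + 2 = (j - 2)*(j - 1)*(j + 1)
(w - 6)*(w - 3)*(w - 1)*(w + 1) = w^4 - 9*w^3 + 17*w^2 + 9*w - 18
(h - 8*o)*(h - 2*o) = h^2 - 10*h*o + 16*o^2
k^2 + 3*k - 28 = (k - 4)*(k + 7)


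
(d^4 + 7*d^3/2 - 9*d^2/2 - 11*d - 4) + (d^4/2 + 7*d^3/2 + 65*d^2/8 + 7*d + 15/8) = 3*d^4/2 + 7*d^3 + 29*d^2/8 - 4*d - 17/8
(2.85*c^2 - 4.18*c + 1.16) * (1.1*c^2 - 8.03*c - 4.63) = 3.135*c^4 - 27.4835*c^3 + 21.6459*c^2 + 10.0386*c - 5.3708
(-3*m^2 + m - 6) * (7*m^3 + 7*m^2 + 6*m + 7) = -21*m^5 - 14*m^4 - 53*m^3 - 57*m^2 - 29*m - 42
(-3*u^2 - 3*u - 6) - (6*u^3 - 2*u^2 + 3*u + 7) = -6*u^3 - u^2 - 6*u - 13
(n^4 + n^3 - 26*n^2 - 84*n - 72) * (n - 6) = n^5 - 5*n^4 - 32*n^3 + 72*n^2 + 432*n + 432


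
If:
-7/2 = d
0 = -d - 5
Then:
No Solution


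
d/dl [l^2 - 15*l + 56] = 2*l - 15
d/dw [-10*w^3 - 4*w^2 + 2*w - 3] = -30*w^2 - 8*w + 2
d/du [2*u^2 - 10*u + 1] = 4*u - 10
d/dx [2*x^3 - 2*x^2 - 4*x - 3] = 6*x^2 - 4*x - 4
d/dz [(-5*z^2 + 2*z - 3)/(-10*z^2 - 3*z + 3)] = (35*z^2 - 90*z - 3)/(100*z^4 + 60*z^3 - 51*z^2 - 18*z + 9)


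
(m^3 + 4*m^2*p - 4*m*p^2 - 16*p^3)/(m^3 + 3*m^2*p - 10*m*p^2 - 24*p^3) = (-m + 2*p)/(-m + 3*p)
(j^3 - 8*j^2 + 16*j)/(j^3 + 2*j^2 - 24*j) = (j - 4)/(j + 6)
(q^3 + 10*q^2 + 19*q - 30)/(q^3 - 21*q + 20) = (q + 6)/(q - 4)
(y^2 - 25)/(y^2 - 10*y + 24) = (y^2 - 25)/(y^2 - 10*y + 24)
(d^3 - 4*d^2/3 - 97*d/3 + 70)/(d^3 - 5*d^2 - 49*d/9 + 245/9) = 3*(d + 6)/(3*d + 7)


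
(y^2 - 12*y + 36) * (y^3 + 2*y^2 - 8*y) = y^5 - 10*y^4 + 4*y^3 + 168*y^2 - 288*y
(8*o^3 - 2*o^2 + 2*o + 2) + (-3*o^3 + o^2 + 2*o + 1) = 5*o^3 - o^2 + 4*o + 3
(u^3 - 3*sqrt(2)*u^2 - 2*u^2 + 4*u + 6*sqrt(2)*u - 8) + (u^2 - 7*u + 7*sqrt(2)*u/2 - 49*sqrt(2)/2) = u^3 - 3*sqrt(2)*u^2 - u^2 - 3*u + 19*sqrt(2)*u/2 - 49*sqrt(2)/2 - 8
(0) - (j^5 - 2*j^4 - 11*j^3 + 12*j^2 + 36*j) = -j^5 + 2*j^4 + 11*j^3 - 12*j^2 - 36*j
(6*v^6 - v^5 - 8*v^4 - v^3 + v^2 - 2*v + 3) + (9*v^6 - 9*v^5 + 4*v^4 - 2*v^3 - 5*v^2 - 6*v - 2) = 15*v^6 - 10*v^5 - 4*v^4 - 3*v^3 - 4*v^2 - 8*v + 1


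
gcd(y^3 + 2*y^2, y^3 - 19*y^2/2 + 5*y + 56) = y + 2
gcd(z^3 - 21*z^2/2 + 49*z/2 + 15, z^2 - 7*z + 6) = z - 6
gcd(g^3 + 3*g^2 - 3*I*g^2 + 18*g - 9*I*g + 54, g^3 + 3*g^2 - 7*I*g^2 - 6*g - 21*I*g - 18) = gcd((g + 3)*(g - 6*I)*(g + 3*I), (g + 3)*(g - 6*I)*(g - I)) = g^2 + g*(3 - 6*I) - 18*I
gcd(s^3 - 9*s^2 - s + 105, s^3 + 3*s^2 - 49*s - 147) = s^2 - 4*s - 21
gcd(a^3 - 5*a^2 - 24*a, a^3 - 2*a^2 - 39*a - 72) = a^2 - 5*a - 24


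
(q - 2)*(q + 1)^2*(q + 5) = q^4 + 5*q^3 - 3*q^2 - 17*q - 10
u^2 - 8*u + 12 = (u - 6)*(u - 2)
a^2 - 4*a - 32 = (a - 8)*(a + 4)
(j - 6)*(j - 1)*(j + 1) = j^3 - 6*j^2 - j + 6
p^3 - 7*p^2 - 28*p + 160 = (p - 8)*(p - 4)*(p + 5)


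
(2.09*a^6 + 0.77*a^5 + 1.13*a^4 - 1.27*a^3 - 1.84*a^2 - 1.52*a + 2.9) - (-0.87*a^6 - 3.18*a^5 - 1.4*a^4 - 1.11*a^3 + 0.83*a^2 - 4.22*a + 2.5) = 2.96*a^6 + 3.95*a^5 + 2.53*a^4 - 0.16*a^3 - 2.67*a^2 + 2.7*a + 0.4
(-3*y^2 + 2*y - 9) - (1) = -3*y^2 + 2*y - 10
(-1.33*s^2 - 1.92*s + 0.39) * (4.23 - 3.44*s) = 4.5752*s^3 + 0.978899999999999*s^2 - 9.4632*s + 1.6497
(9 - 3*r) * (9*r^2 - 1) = -27*r^3 + 81*r^2 + 3*r - 9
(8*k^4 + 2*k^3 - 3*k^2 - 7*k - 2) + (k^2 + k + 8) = 8*k^4 + 2*k^3 - 2*k^2 - 6*k + 6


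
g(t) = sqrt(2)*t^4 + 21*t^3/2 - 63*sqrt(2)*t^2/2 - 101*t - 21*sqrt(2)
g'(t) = 4*sqrt(2)*t^3 + 63*t^2/2 - 63*sqrt(2)*t - 101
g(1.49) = -237.38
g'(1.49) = -145.11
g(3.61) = -240.69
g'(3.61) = 254.01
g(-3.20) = -358.44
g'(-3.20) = 321.30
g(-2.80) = -239.72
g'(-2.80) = 271.25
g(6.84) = 3650.97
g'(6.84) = 2573.60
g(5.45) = 1044.07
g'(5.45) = 1264.78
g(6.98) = 4022.54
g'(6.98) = 2735.52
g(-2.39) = -139.97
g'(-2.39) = 214.64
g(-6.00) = -1462.60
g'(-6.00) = 345.69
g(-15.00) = 27619.12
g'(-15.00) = -10768.95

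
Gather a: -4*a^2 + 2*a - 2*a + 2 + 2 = 4 - 4*a^2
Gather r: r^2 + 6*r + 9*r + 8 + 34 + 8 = r^2 + 15*r + 50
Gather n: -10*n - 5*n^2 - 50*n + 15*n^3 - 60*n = 15*n^3 - 5*n^2 - 120*n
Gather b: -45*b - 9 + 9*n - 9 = -45*b + 9*n - 18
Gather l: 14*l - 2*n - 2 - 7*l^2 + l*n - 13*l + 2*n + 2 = -7*l^2 + l*(n + 1)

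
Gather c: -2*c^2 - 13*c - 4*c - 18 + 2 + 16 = -2*c^2 - 17*c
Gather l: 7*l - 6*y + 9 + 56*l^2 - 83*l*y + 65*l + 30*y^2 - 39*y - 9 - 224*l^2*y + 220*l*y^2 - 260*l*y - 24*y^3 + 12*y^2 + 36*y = l^2*(56 - 224*y) + l*(220*y^2 - 343*y + 72) - 24*y^3 + 42*y^2 - 9*y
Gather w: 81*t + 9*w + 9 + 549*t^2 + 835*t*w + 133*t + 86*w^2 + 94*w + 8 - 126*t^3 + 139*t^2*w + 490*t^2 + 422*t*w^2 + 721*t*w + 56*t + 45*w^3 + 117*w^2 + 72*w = -126*t^3 + 1039*t^2 + 270*t + 45*w^3 + w^2*(422*t + 203) + w*(139*t^2 + 1556*t + 175) + 17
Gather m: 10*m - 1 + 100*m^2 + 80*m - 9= 100*m^2 + 90*m - 10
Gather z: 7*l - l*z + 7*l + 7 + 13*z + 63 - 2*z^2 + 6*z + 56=14*l - 2*z^2 + z*(19 - l) + 126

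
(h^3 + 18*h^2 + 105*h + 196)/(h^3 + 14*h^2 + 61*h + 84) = (h + 7)/(h + 3)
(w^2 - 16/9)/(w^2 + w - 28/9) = (3*w + 4)/(3*w + 7)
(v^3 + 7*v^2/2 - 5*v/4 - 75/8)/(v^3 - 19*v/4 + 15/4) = (v + 5/2)/(v - 1)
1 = 1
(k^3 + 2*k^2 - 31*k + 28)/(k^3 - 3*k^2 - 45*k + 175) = (k^2 - 5*k + 4)/(k^2 - 10*k + 25)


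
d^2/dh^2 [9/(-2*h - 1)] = -72/(2*h + 1)^3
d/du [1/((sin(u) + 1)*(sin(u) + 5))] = -2*(sin(u) + 3)*cos(u)/((sin(u) + 1)^2*(sin(u) + 5)^2)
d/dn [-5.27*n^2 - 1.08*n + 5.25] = -10.54*n - 1.08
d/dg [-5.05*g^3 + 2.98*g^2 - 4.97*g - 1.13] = -15.15*g^2 + 5.96*g - 4.97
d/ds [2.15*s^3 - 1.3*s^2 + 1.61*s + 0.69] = 6.45*s^2 - 2.6*s + 1.61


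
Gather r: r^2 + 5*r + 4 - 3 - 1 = r^2 + 5*r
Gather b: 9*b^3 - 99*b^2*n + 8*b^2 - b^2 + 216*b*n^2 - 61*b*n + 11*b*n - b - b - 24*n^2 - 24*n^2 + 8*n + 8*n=9*b^3 + b^2*(7 - 99*n) + b*(216*n^2 - 50*n - 2) - 48*n^2 + 16*n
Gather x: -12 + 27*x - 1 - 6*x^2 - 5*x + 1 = -6*x^2 + 22*x - 12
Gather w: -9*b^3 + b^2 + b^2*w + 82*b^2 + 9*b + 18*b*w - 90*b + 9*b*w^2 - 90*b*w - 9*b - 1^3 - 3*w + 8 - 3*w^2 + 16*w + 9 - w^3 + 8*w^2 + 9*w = -9*b^3 + 83*b^2 - 90*b - w^3 + w^2*(9*b + 5) + w*(b^2 - 72*b + 22) + 16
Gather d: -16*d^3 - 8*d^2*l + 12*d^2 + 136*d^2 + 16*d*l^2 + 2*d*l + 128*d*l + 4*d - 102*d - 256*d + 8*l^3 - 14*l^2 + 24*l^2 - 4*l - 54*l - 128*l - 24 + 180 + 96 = -16*d^3 + d^2*(148 - 8*l) + d*(16*l^2 + 130*l - 354) + 8*l^3 + 10*l^2 - 186*l + 252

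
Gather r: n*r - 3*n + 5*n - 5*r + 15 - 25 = 2*n + r*(n - 5) - 10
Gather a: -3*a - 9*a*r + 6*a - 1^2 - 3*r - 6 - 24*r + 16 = a*(3 - 9*r) - 27*r + 9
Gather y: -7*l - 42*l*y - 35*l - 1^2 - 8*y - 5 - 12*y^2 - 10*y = -42*l - 12*y^2 + y*(-42*l - 18) - 6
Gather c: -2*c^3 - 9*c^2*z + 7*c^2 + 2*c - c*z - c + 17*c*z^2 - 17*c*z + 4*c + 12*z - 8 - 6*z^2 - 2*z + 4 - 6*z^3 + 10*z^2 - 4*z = -2*c^3 + c^2*(7 - 9*z) + c*(17*z^2 - 18*z + 5) - 6*z^3 + 4*z^2 + 6*z - 4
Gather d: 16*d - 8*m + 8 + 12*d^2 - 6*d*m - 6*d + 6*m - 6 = 12*d^2 + d*(10 - 6*m) - 2*m + 2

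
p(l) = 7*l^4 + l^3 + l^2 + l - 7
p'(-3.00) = -734.00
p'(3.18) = 938.11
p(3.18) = 754.27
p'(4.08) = 1960.78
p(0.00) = -7.00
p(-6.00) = 8879.00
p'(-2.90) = -662.46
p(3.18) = 754.27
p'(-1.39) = -71.18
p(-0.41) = -7.11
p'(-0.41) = -1.25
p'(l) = 28*l^3 + 3*l^2 + 2*l + 1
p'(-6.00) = -5951.00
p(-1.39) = 16.99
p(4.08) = 2021.36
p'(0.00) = 1.00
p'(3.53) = 1277.08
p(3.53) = 1139.90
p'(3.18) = 938.11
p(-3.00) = 539.00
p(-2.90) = 469.22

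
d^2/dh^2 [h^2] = 2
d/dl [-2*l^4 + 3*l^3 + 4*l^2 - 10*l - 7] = -8*l^3 + 9*l^2 + 8*l - 10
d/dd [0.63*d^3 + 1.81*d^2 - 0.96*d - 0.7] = 1.89*d^2 + 3.62*d - 0.96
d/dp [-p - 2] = -1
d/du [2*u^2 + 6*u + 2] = 4*u + 6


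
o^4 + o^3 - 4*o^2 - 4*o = o*(o - 2)*(o + 1)*(o + 2)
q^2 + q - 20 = (q - 4)*(q + 5)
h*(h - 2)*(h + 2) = h^3 - 4*h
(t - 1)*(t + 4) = t^2 + 3*t - 4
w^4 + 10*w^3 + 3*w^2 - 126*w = w*(w - 3)*(w + 6)*(w + 7)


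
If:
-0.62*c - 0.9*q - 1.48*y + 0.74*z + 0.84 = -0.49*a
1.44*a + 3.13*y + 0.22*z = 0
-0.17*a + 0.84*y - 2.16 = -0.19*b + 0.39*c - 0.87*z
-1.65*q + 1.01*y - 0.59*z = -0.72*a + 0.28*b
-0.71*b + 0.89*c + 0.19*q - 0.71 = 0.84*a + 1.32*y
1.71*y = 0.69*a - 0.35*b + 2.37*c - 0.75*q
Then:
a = -2.10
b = 0.87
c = 1.02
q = -1.08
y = 0.86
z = 1.51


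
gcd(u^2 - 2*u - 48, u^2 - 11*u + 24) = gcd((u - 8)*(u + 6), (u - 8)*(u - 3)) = u - 8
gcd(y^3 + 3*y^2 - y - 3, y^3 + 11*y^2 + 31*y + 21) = y^2 + 4*y + 3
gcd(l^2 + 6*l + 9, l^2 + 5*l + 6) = l + 3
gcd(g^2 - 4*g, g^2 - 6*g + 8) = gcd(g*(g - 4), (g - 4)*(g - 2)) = g - 4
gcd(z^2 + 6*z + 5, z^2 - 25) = z + 5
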